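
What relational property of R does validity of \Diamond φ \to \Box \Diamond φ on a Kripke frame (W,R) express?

the Euclidean property

Suppose ◇φ→□◇φ is valid. Take Rxy, Rxz and set V(φ)={y}. Then ◇φ at x, so □◇φ at x, so ◇φ at z, so some w with Rzw has φ; w=y, i.e. Rzy. By symmetry of the argument, Ryz.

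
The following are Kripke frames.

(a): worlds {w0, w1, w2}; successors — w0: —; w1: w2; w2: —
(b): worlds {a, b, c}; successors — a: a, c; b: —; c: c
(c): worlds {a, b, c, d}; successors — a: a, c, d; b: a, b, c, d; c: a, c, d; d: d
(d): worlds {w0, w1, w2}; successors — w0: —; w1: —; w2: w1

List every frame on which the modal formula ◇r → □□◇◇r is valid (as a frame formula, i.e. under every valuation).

The schema corresponds to a generalized confluence (Geach) condition: ∀x ∀y ∀z ((xRy ∧ xR²z) → ∃w (y = w ∧ zR²w)).
(a): satisfies the condition.
(b): fails — aRa, aR²c but no w with a=w and cR²w.
(c): fails — aRa, aR²d but no w with a=w and dR²w.
(d): satisfies the condition.
Valid on: (a), (d).

(a), (d)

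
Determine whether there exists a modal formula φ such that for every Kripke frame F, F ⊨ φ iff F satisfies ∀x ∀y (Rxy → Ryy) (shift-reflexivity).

This is a Sahlqvist condition; the T□ axiom □(□r → r) defines it.
Suppose □(□r→r) is valid. Take Rxy and set V(r)={w : Ryw}. Then at y, □r holds; since □(□r→r) at x, □r→r at y, so r at y, i.e. Ryy.

Yes — defined by □(□r → r)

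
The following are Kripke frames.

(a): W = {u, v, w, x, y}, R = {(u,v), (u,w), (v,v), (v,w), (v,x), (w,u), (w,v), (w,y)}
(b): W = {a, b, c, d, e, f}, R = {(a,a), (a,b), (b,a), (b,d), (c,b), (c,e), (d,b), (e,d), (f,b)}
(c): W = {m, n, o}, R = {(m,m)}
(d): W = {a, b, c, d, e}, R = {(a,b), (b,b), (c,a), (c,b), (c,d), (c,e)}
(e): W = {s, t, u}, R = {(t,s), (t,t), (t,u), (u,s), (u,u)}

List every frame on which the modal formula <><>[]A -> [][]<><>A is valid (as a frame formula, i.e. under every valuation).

Frame correspondent (Sahlqvist): forall x forall y forall z ((x R^2 y & x R^2 z) -> exists w (yRw & z R^2 w)) — i.e. a generalized confluence (Geach) condition.
(a): fails — uR²u, uR²x but no t with uRt and xR²t.
(b): fails — aR²d, aR²d but no w with dRw and dR²w.
(c): satisfies the condition.
(d): satisfies the condition.
(e): fails — tR²s, tR²s but no w with sRw and sR²w.
Valid on: (c), (d).

(c), (d)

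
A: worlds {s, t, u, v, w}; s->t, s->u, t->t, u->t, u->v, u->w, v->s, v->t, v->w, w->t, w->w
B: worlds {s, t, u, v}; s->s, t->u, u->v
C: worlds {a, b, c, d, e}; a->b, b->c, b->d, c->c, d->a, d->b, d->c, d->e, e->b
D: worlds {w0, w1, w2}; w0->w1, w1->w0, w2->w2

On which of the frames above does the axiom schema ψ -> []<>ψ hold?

D

This is the axiom for symmetry; its first-order frame correspondent is forall x forall y (Rxy -> Ryx).
A: fails — Ruv but not Rvu.
B: fails — Ruv but not Rvu.
C: fails — Rbc but not Rcb.
D: ✓.
Valid on: D.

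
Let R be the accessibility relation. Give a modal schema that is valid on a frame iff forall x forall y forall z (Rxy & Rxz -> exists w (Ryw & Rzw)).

◇□q → □◇q

A defining formula is ◇□q → □◇q (the .2 axiom).
Suppose ◇□q→□◇q is valid. Take Rxy, Rxz and set V(q)={w : Ryw}. Then □q at y so ◇□q at x, so □◇q at x, so ◇q at z, giving w with Rzw and Ryw.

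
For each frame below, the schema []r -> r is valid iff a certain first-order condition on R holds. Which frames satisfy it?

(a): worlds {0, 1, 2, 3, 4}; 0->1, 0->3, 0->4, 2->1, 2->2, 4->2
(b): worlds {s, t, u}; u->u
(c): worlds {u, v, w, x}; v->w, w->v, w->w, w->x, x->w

none

The schema corresponds to reflexivity: forall x Rxx.
(a): fails — world 0 does not see itself.
(b): fails — world s does not see itself.
(c): fails — world u does not see itself.
Valid on no frame.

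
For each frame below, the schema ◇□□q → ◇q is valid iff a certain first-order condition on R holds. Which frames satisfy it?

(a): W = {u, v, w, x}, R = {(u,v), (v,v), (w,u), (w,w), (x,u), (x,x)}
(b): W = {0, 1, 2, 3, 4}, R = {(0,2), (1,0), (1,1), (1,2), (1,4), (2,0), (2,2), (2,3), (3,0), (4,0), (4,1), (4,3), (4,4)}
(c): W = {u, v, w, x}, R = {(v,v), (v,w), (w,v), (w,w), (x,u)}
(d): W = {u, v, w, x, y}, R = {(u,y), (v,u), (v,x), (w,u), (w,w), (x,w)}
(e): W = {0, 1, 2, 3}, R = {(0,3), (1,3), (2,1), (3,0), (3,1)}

(e)

The schema corresponds to a generalized confluence (Geach) condition: ∀x ∀y (xRy → ∃w (yR²w ∧ xRw)).
(a): fails — wRu but no t with uR²t and wRt.
(b): fails — 4R3 but no w with 3R²w and 4Rw.
(c): fails — xRu but no t with uR²t and xRt.
(d): fails — uRy but no t with yR²t and uRt.
(e): condition met.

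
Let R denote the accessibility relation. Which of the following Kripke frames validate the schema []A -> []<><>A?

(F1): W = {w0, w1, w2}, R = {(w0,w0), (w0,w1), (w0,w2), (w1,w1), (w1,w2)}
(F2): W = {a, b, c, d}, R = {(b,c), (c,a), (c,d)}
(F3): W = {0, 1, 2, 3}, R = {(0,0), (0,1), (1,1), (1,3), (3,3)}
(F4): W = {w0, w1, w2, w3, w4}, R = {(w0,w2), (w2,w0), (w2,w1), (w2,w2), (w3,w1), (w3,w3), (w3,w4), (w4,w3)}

(F3)

The schema corresponds to a generalized confluence (Geach) condition: forall x forall z (xRz -> exists w (xRw & z R^2 w)).
(F1): fails — w0Rw2 but no w with w0Rw and w2R²w.
(F2): fails — bRc but no w with bRw and cR²w.
(F3): ✓.
(F4): fails — w2Rw1 but no w with w2Rw and w1R²w.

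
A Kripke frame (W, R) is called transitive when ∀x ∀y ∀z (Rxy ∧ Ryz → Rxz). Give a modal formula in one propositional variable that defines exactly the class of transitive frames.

The condition is transitivity. The 4 schema □r → □□r defines it.
Suppose □r→□□r is valid. Take Rxy, Ryz and set V(r)={w : Rxw}. Then □r at x, so □□r at x, so □r at y, so r at z, i.e. Rxz.

□r → □□r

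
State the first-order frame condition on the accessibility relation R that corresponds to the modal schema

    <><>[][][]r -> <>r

forall x forall y (x R^2 y -> exists w (y R^3 w & xRw))

This is a Sahlqvist (Geach-type) schema ◇^2□^3r → □^0◇^1r.
Minimal-valuation argument: fix x; take any y with xR^2y and any z with xR^0z. Set V(r) to the set of worlds R-reachable from y in exactly 3 steps. Then □^3r holds at y, so the antecedent holds at x; validity forces ◇^1r at z, giving a w with zR^1w and yR^3w.
First-order correspondent: forall x forall y (x R^2 y -> exists w (y R^3 w & xRw)).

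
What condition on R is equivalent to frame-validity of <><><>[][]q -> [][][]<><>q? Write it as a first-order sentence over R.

forall x forall y forall z ((x R^3 y & x R^3 z) -> exists w (y R^2 w & z R^2 w))

This is a Sahlqvist (Geach-type) schema ◇^3□^2q → □^3◇^2q.
Minimal-valuation argument: fix x; take any y with xR^3y and any z with xR^3z. Set V(q) to the set of worlds R-reachable from y in exactly 2 steps. Then □^2q holds at y, so the antecedent holds at x; validity forces ◇^2q at z, giving a w with zR^2w and yR^2w.
First-order correspondent: forall x forall y forall z ((x R^3 y & x R^3 z) -> exists w (y R^2 w & z R^2 w)).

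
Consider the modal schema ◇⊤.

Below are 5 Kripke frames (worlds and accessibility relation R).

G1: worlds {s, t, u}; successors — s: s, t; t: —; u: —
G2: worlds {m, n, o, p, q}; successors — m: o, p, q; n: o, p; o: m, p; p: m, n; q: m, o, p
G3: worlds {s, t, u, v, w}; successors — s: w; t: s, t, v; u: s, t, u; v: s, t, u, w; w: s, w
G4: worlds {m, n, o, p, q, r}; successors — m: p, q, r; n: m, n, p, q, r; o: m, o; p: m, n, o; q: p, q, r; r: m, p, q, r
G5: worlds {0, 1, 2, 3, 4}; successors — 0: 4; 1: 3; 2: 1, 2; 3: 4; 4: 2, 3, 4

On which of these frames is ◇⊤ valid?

G2, G3, G4, G5

The schema corresponds to seriality: ∀x ∃y Rxy.
G1: fails — world t has no successor.
G2: holds.
G3: holds.
G4: holds.
G5: holds.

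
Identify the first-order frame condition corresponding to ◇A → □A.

partial functionality: ∀x ∀y ∀z (Rxy ∧ Rxz → y = z)

This schema is the CD axiom.
It corresponds to partial functionality: ∀x ∀y ∀z (Rxy ∧ Rxz → y = z).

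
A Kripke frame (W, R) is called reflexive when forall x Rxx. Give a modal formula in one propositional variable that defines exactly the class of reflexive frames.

This is reflexivity; the standard corresponding axiom is T: □p → p.
Suppose □p→p is valid. At any x set V(p)={w : Rxw}. Then □p holds at x, so p holds at x, i.e. Rxx.

□p → p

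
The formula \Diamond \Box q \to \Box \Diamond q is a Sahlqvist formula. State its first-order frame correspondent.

convergence: \forall x \forall y \forall z (Rxy \wedge Rxz \to \exists w (Ryw \wedge Rzw))

Suppose ◇□q→□◇q is valid. Take Rxy, Rxz and set V(q)={w : Ryw}. Then □q at y so ◇□q at x, so □◇q at x, so ◇q at z, giving w with Rzw and Ryw.
Conversely, on a frame with convergence the schema holds at every world under every valuation.
Frame condition: \forall x \forall y \forall z (Rxy \wedge Rxz \to \exists w (Ryw \wedge Rzw)).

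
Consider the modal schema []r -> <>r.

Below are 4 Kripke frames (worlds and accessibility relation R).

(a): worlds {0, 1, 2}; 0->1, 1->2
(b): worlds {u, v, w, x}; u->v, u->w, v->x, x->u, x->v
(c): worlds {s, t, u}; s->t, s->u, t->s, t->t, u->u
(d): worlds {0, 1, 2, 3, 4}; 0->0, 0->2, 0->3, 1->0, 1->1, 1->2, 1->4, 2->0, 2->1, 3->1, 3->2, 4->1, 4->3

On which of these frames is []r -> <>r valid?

(c), (d)

This is the axiom for seriality; its first-order frame correspondent is forall x exists y Rxy.
(a): fails — world 2 has no successor.
(b): fails — world w has no successor.
(c): holds.
(d): holds.
Valid on: (c), (d).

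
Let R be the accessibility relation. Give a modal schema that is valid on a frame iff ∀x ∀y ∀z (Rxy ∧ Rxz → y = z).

◇p → □p

This is partial functionality; the standard corresponding axiom is CD: ◇p → □p.
Suppose ◇p→□p is valid. Take Rxy, Rxz and set V(p)={y}. Then ◇p at x, so □p at x, so p at z, i.e. z=y.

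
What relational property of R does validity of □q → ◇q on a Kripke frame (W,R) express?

Suppose □q→◇q is valid. At any x set V(q)=W. Then □q at x, so ◇q at x, so x has a successor.

Seriality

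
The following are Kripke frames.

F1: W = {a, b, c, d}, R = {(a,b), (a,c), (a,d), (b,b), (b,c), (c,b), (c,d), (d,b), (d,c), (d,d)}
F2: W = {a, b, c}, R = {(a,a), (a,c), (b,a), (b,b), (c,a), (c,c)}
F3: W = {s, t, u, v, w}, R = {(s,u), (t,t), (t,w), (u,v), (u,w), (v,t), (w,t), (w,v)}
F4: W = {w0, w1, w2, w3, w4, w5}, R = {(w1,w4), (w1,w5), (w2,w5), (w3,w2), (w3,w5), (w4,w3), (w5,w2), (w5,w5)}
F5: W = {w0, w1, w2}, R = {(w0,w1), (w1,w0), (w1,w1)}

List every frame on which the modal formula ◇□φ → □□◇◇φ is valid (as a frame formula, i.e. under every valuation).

The schema corresponds to a generalized confluence (Geach) condition: ∀x ∀y ∀z ((xRy ∧ xR²z) → ∃w (yRw ∧ zR²w)).
F1: holds.
F2: holds.
F3: holds.
F4: fails — w1Rw4, w1R²w2 but no w with w4Rw and w2R²w.
F5: holds.
Valid on: F1, F2, F3, F5.

F1, F2, F3, F5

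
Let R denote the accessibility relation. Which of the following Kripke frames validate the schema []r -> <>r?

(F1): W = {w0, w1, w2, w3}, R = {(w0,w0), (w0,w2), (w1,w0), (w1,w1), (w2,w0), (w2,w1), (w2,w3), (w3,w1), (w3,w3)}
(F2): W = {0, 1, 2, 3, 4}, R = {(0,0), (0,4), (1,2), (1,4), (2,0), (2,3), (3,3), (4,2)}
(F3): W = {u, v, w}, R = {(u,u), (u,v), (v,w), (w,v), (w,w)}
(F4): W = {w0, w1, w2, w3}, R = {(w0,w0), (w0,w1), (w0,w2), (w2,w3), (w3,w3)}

Frame correspondent (Sahlqvist): forall x exists y Rxy — i.e. seriality.
(F1): ✓.
(F2): ✓.
(F3): ✓.
(F4): fails — world w1 has no successor.

(F1), (F2), (F3)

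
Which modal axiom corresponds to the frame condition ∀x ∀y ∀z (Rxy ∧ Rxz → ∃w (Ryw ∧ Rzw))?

◇□q → □◇q

The condition is convergence. The .2 schema ◇□q → □◇q defines it.
Suppose ◇□q→□◇q is valid. Take Rxy, Rxz and set V(q)={w : Ryw}. Then □q at y so ◇□q at x, so □◇q at x, so ◇q at z, giving w with Rzw and Ryw.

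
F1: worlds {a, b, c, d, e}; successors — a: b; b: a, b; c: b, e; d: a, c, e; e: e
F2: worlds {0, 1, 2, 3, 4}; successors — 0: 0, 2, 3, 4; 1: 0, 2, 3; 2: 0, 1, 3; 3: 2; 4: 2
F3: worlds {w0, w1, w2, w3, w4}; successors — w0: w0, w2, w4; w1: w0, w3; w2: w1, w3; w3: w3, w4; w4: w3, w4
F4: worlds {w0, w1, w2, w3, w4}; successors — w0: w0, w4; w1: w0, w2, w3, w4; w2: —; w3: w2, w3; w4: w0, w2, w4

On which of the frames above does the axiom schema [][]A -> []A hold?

F4

Frame correspondent (Sahlqvist): forall x forall y (Rxy -> exists z (Rxz & Rzy)) — i.e. density.
F1: fails — Rdc but no z with Rdz and Rzc.
F2: fails — R32 but no z with R3z and Rz2.
F3: fails — Rw2w1 but no z with Rw2z and Rzw1.
F4: holds.
Valid on: F4.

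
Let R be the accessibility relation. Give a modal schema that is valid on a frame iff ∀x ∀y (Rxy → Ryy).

□(□q → q)

A defining formula is □(□q → q) (the T□ axiom).
Suppose □(□q→q) is valid. Take Rxy and set V(q)={w : Ryw}. Then at y, □q holds; since □(□q→q) at x, □q→q at y, so q at y, i.e. Ryy.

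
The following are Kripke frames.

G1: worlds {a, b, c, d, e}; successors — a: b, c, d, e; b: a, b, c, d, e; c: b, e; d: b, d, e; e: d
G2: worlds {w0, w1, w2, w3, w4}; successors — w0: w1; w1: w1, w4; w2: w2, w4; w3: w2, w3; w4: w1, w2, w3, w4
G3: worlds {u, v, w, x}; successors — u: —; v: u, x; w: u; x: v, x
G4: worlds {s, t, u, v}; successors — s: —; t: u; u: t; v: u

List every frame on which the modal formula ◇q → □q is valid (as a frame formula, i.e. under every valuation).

G4

Frame correspondent (Sahlqvist): ∀x ∀y ∀z (Rxy ∧ Rxz → y = z) — i.e. partial functionality.
G1: fails — a sees both b and c.
G2: fails — w1 sees both w1 and w4.
G3: fails — v sees both u and x.
G4: satisfies the condition.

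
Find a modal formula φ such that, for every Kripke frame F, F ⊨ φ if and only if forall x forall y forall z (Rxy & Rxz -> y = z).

The condition is partial functionality. The CD schema ◇r → □r defines it.
Suppose ◇r→□r is valid. Take Rxy, Rxz and set V(r)={y}. Then ◇r at x, so □r at x, so r at z, i.e. z=y.

◇r → □r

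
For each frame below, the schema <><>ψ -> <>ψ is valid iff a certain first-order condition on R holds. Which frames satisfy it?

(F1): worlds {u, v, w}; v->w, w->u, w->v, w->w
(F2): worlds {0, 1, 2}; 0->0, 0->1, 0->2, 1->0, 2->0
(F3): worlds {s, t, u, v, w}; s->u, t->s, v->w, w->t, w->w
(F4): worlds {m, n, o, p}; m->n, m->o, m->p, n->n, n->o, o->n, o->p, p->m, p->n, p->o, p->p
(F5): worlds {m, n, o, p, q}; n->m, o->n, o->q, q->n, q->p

none

The schema corresponds to transitivity: forall x forall y forall z (Rxy & Ryz -> Rxz).
(F1): fails — Rvw and Rwu but not Rvu.
(F2): fails — R10 and R02 but not R12.
(F3): fails — Rwt and Rts but not Rws.
(F4): fails — Ron and Rno but not Roo.
(F5): fails — Ron and Rnm but not Rom.
Valid on no frame.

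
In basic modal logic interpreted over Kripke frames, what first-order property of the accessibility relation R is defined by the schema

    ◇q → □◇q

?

the Euclidean property: ∀x ∀y ∀z (Rxy ∧ Rxz → Ryz)

Suppose ◇q→□◇q is valid. Take Rxy, Rxz and set V(q)={y}. Then ◇q at x, so □◇q at x, so ◇q at z, so some w with Rzw has q; w=y, i.e. Rzy. By symmetry of the argument, Ryz.
The converse is a direct semantic check.
So the correspondent is the Euclidean property.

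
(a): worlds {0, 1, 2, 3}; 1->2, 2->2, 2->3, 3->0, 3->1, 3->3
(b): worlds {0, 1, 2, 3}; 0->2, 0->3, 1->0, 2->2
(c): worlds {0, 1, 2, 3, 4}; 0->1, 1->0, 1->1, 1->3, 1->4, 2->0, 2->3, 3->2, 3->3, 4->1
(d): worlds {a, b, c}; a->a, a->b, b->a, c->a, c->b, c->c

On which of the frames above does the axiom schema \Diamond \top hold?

(c), (d)

The schema corresponds to seriality: \forall x \exists y Rxy.
(a): fails — world 0 has no successor.
(b): fails — world 3 has no successor.
(c): holds.
(d): holds.
Valid on: (c), (d).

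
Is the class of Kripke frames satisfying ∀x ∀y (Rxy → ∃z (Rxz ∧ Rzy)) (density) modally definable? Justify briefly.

This is a Sahlqvist condition; the C4 axiom □□q → □q defines it.
Suppose □□q→□q is valid. Take Rxy and set V(q)={w : xR²w}. Then □□q at x, so □q at x, so q at y, i.e. ∃z(Rxz∧Rzy).

Definable; □□q → □q defines it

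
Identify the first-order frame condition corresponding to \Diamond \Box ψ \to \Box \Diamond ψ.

convergence: \forall x \forall y \forall z (Rxy \wedge Rxz \to \exists w (Ryw \wedge Rzw))

Suppose ◇□ψ→□◇ψ is valid. Take Rxy, Rxz and set V(ψ)={w : Ryw}. Then □ψ at y so ◇□ψ at x, so □◇ψ at x, so ◇ψ at z, giving w with Rzw and Ryw.
The converse is a direct semantic check.
Frame condition: \forall x \forall y \forall z (Rxy \wedge Rxz \to \exists w (Ryw \wedge Rzw)).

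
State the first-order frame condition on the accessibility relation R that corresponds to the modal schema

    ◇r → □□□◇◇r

This is a Sahlqvist (Geach-type) schema ◇^1□^0r → □^3◇^2r.
Minimal-valuation argument: fix x; take any y with xR^1y and any z with xR^3z. Set V(r) to the set of worlds R-reachable from y in exactly 0 steps. Then □^0r holds at y, so the antecedent holds at x; validity forces ◇^2r at z, giving a w with zR^2w and yR^0w.
First-order correspondent: ∀x ∀y ∀z ((xRy ∧ xR³z) → ∃w (y = w ∧ zR²w)).

∀x ∀y ∀z ((xRy ∧ xR³z) → ∃w (y = w ∧ zR²w))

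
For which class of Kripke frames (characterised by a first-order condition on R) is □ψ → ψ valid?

reflexivity: ∀x Rxx

Suppose □ψ→ψ is valid. At any x set V(ψ)={w : Rxw}. Then □ψ holds at x, so ψ holds at x, i.e. Rxx.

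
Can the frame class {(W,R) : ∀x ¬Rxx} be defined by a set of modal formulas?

If a class were modally definable it would be closed under surjective bounded morphisms (Goldblatt–Thomason).
The 4-cycle (worlds a,b,c,d with a→b→c→d→a) is irreflexive, and the map sending every world to a single reflexive point • is a surjective bounded morphism (forth: every edge maps to (•,•); back: every world has a successor). So any modal formula valid on the 4-cycle is also valid on the reflexive point, which is not irreflexive.
So the class is not modally definable.

No — not modally definable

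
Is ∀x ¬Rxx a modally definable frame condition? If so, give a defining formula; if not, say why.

No

Modal frame validity is preserved under surjective bounded morphisms.
The 4-cycle (worlds w0,w1,w2,w3 with w0→w1→w2→w3→w0) is irreflexive, and the map sending every world to a single reflexive point • is a surjective bounded morphism (forth: every edge maps to (•,•); back: every world has a successor). So any modal formula valid on the 4-cycle is also valid on the reflexive point, which is not irreflexive.
So the class is not modally definable.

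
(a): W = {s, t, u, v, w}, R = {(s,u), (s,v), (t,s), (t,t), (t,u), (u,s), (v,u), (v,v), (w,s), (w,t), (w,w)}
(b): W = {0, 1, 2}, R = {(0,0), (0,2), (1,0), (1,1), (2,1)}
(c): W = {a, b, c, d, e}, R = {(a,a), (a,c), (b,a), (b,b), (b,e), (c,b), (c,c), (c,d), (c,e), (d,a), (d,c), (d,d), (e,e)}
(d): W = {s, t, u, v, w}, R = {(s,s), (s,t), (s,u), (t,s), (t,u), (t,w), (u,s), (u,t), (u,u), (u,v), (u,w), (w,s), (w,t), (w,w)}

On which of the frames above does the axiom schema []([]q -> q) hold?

The schema corresponds to shift-reflexivity: forall x forall y (Rxy -> Ryy).
(a): fails — Rus but not Rss.
(b): fails — R02 but not R22.
(c): ✓.
(d): fails — Ruv but not Rvv.
Valid on: (c).

(c)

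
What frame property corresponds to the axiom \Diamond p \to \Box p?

This is the CD axiom.
Its frame correspondent is partial functionality — \forall x \forall y \forall z (Rxy \wedge Rxz \to y = z).

partial functionality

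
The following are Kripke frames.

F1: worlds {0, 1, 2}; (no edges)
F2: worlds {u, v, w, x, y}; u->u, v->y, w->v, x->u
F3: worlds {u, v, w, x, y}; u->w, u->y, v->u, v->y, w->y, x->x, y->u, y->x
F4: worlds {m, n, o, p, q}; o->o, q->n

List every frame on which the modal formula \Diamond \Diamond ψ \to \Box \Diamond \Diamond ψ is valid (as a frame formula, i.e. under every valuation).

Frame correspondent (Sahlqvist): \forall x \forall y \forall z ((x R^2 y \wedge xRz) \to \exists w (y = w \wedge z R^2 w)) — i.e. a generalized confluence (Geach) condition.
F1: holds.
F2: fails — wR²y, wRv but no t with y=t and vR²t.
F3: fails — uR²u, uRy but no t with u=t and yR²t.
F4: holds.
Valid on: F1, F4.

F1, F4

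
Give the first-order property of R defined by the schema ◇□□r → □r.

This is a Sahlqvist (Geach-type) schema ◇^1□^2r → □^1◇^0r.
Minimal-valuation argument: fix x; take any y with xR^1y and any z with xR^1z. Set V(r) to the set of worlds R-reachable from y in exactly 2 steps. Then □^2r holds at y, so the antecedent holds at x; validity forces ◇^0r at z, giving a w with zR^0w and yR^2w.
First-order correspondent: ∀x ∀y ∀z ((xRy ∧ xRz) → ∃w (yR²w ∧ z = w)).

∀x ∀y ∀z ((xRy ∧ xRz) → ∃w (yR²w ∧ z = w))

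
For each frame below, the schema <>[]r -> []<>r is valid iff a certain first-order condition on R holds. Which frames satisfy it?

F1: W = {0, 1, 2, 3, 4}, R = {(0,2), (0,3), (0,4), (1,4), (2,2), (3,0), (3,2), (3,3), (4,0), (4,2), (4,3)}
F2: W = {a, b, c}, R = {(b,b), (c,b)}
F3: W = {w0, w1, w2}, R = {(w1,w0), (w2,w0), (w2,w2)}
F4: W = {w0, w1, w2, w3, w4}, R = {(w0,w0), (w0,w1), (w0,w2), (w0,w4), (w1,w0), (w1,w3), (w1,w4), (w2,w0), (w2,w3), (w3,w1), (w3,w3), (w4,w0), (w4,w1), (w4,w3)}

This is the axiom for convergence; its first-order frame correspondent is forall x forall y forall z (Rxy & Rxz -> exists w (Ryw & Rzw)).
F1: satisfies the condition.
F2: satisfies the condition.
F3: fails — Rw1w0 and Rw1w0 but w0 and w0 have no common successor.
F4: satisfies the condition.

F1, F2, F4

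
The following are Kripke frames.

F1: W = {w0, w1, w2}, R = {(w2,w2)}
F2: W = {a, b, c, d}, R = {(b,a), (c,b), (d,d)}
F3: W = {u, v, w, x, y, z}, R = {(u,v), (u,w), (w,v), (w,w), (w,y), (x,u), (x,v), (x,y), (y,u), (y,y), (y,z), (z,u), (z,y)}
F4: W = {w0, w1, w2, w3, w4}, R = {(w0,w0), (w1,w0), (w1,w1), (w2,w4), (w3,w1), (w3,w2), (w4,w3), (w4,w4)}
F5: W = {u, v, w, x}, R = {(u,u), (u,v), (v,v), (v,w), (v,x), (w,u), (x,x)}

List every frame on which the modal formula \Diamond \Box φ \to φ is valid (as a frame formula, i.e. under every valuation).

Frame correspondent (Sahlqvist): \forall x \forall y (Rxy \to Ryx) — i.e. symmetry.
F1: condition met.
F2: fails — Rba but not Rab.
F3: fails — Ruv but not Rvu.
F4: fails — Rw1w0 but not Rw0w1.
F5: fails — Ruv but not Rvu.
Valid on: F1.

F1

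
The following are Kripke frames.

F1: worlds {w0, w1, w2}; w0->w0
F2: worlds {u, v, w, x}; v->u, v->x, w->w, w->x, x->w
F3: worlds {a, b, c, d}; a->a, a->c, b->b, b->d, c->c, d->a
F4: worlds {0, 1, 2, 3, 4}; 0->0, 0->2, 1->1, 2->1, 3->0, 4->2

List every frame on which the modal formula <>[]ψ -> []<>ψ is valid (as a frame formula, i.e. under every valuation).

Frame correspondent (Sahlqvist): forall x forall y forall z (Rxy & Rxz -> exists w (Ryw & Rzw)) — i.e. convergence.
F1: ✓.
F2: fails — Rvu and Rvu but u and u have no common successor.
F3: fails — Rbb and Rbd but b and d have no common successor.
F4: fails — R00 and R02 but 0 and 2 have no common successor.

F1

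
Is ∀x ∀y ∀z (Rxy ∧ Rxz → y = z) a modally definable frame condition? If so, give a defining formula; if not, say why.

Yes, by ◇r → □r

The condition is partial functionality. A defining modal formula is ◇r → □r.
Suppose ◇r→□r is valid. Take Rxy, Rxz and set V(r)={y}. Then ◇r at x, so □r at x, so r at z, i.e. z=y.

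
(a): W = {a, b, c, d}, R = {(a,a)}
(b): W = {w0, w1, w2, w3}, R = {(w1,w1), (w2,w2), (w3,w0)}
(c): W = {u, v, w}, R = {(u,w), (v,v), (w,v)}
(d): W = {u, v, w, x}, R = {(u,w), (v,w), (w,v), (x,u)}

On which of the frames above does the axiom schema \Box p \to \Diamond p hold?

(c), (d)

Frame correspondent (Sahlqvist): \forall x \exists y Rxy — i.e. seriality.
(a): fails — world b has no successor.
(b): fails — world w0 has no successor.
(c): condition met.
(d): condition met.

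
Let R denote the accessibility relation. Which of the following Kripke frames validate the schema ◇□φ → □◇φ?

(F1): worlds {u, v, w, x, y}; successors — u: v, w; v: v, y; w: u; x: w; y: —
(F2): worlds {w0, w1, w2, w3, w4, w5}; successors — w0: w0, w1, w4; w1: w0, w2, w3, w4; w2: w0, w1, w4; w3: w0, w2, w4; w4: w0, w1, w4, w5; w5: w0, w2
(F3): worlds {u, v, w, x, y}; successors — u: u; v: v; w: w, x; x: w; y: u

(F2), (F3)

Frame correspondent (Sahlqvist): ∀x ∀y ∀z (Rxy ∧ Rxz → ∃w (Ryw ∧ Rzw)) — i.e. convergence.
(F1): fails — Ruv and Ruw but v and w have no common successor.
(F2): ✓.
(F3): ✓.
Valid on: (F2), (F3).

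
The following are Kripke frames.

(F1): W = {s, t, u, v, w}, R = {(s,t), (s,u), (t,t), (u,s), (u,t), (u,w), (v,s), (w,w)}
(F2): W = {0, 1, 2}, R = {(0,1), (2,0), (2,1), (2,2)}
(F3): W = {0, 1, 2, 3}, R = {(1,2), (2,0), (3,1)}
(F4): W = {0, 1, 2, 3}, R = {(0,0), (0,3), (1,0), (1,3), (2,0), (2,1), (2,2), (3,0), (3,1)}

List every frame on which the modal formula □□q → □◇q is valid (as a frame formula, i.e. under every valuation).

This is the axiom for a generalized confluence (Geach) condition; its first-order frame correspondent is ∀x ∀z (xRz → ∃w (xR²w ∧ zRw)).
(F1): satisfies the condition.
(F2): fails — 0R1 but no w with 0R²w and 1Rw.
(F3): fails — 2R0 but no w with 2R²w and 0Rw.
(F4): satisfies the condition.

(F1), (F4)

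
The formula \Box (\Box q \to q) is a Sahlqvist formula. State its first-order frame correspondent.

Suppose □(□q→q) is valid. Take Rxy and set V(q)={w : Ryw}. Then at y, □q holds; since □(□q→q) at x, □q→q at y, so q at y, i.e. Ryy.
Conversely, on a frame with shift-reflexivity the schema holds at every world under every valuation.
Frame condition: \forall x \forall y (Rxy \to Ryy).

Shift-reflexivity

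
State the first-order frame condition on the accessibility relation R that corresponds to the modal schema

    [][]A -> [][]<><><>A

This is a Sahlqvist (Geach-type) schema ◇^0□^2A → □^2◇^3A.
Minimal-valuation argument: fix x; take any y with xR^0y and any z with xR^2z. Set V(A) to the set of worlds R-reachable from y in exactly 2 steps. Then □^2A holds at y, so the antecedent holds at x; validity forces ◇^3A at z, giving a w with zR^3w and yR^2w.
First-order correspondent: forall x forall z (x R^2 z -> exists w (x R^2 w & z R^3 w)).

forall x forall z (x R^2 z -> exists w (x R^2 w & z R^3 w))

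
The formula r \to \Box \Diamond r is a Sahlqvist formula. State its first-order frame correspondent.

symmetry

This is the B axiom.
It corresponds to symmetry: \forall x \forall y (Rxy \to Ryx).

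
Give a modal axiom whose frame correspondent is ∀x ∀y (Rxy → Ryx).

q → □◇q

This is symmetry; the standard corresponding axiom is B: q → □◇q.
Suppose q→□◇q is valid. Take Rxy and set V(q)={x}. Then q at x, so □◇q at x, so ◇q at y, so some z with Ryz has q; z=x, i.e. Ryx.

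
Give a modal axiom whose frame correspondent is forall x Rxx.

□ψ → ψ

The condition is reflexivity. The T schema □ψ → ψ defines it.
Suppose □ψ→ψ is valid. At any x set V(ψ)={w : Rxw}. Then □ψ holds at x, so ψ holds at x, i.e. Rxx.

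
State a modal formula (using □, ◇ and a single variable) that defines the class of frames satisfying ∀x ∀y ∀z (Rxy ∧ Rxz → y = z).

This is partial functionality; the standard corresponding axiom is CD: ◇p → □p.
Suppose ◇p→□p is valid. Take Rxy, Rxz and set V(p)={y}. Then ◇p at x, so □p at x, so p at z, i.e. z=y.

◇p → □p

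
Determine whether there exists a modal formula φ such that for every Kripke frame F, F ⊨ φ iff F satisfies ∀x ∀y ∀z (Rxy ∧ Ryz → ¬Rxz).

Modal frame validity is preserved under surjective bounded morphisms.
The 5-cycle (worlds a,b,c,d,e with a→b→c→d→e→a) is intransitive. Mapping every world to a single reflexive point • is a surjective bounded morphism; the reflexive point is not intransitive (R••∧R•• but R••).
So the class is not modally definable.

No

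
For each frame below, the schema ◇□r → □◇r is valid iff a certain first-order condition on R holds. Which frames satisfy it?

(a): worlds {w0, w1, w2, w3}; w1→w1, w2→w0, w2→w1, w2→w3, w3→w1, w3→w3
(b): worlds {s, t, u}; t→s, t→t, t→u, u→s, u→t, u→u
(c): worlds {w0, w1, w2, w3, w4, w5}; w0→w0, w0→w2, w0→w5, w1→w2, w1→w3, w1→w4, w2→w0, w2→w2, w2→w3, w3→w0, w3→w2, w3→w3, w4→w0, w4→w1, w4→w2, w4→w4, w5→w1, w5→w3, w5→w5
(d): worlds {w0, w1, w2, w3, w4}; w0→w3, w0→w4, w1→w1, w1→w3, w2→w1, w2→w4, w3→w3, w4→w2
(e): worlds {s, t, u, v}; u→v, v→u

The schema corresponds to convergence: ∀x ∀y ∀z (Rxy ∧ Rxz → ∃w (Ryw ∧ Rzw)).
(a): fails — Rw2w1 and Rw2w0 but w1 and w0 have no common successor.
(b): fails — Rts and Rts but s and s have no common successor.
(c): satisfies the condition.
(d): fails — Rw0w4 and Rw0w3 but w4 and w3 have no common successor.
(e): satisfies the condition.

(c), (e)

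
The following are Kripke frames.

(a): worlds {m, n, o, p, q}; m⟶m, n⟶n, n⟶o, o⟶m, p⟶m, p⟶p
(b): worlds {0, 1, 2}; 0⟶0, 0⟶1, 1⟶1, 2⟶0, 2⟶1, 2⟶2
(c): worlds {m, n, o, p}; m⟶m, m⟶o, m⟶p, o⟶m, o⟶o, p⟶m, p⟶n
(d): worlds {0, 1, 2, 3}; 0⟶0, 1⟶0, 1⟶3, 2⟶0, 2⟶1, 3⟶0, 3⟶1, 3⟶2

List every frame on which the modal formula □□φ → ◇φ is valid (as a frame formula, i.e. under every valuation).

(b), (d)

The schema corresponds to a generalized confluence (Geach) condition: ∀x ∃w (xR²w ∧ xRw).
(a): fails — at q but no w with qR²w and qRw.
(b): condition met.
(c): fails — at n but no w with nR²w and nRw.
(d): condition met.
Valid on: (b), (d).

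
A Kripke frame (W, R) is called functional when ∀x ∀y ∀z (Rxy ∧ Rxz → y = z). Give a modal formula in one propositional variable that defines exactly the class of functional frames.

◇r → □r

This is partial functionality; the standard corresponding axiom is CD: ◇r → □r.
Suppose ◇r→□r is valid. Take Rxy, Rxz and set V(r)={y}. Then ◇r at x, so □r at x, so r at z, i.e. z=y.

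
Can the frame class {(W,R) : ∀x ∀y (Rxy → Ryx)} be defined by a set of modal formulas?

This is a Sahlqvist condition; the B axiom p → □◇p defines it.
Suppose p→□◇p is valid. Take Rxy and set V(p)={x}. Then p at x, so □◇p at x, so ◇p at y, so some z with Ryz has p; z=x, i.e. Ryx.

Definable; p → □◇p defines it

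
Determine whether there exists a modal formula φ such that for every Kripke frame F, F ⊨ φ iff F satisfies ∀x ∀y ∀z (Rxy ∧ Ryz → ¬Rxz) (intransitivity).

No — not modally definable

Modal frame validity is preserved under surjective bounded morphisms.
The 7-cycle (worlds a,b,c,d,e,f,g with a→b→c→d→e→f→g→a) is intransitive. Mapping every world to a single reflexive point • is a surjective bounded morphism; the reflexive point is not intransitive (R••∧R•• but R••).
So the class is not modally definable.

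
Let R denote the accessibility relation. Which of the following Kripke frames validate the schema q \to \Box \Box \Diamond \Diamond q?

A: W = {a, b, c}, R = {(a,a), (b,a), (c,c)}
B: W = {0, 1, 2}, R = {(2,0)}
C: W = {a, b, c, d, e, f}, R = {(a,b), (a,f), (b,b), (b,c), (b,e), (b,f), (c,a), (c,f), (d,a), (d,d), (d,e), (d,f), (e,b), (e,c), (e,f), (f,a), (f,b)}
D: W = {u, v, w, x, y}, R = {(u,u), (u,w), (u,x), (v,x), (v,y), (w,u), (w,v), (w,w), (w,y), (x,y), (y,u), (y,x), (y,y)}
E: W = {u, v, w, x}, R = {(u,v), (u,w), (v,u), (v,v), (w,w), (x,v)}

This is the axiom for a generalized confluence (Geach) condition; its first-order frame correspondent is \forall x \forall z (x R^2 z \to \exists w (x = w \wedge z R^2 w)).
A: fails — bR²a but no w with b=w and aR²w.
B: ✓.
C: fails — aR²f but no w with a=w and fR²w.
D: fails — vR²x but no t with v=t and xR²t.
E: fails — uR²w but no t with u=t and wR²t.

B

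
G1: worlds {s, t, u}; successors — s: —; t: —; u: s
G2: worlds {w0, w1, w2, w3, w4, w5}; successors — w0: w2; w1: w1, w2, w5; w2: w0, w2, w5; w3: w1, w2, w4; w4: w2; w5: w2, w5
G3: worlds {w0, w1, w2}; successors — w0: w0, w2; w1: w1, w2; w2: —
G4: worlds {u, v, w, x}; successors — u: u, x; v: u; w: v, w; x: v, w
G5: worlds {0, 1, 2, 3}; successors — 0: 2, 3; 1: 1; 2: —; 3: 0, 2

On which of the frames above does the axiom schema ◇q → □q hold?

This is the axiom for partial functionality; its first-order frame correspondent is ∀x ∀y ∀z (Rxy ∧ Rxz → y = z).
G1: condition met.
G2: fails — w1 sees both w1 and w2.
G3: fails — w0 sees both w0 and w2.
G4: fails — u sees both u and x.
G5: fails — 0 sees both 2 and 3.
Valid on: G1.

G1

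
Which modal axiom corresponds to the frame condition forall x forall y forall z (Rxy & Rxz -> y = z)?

This is partial functionality; the standard corresponding axiom is CD: ◇r → □r.
Suppose ◇r→□r is valid. Take Rxy, Rxz and set V(r)={y}. Then ◇r at x, so □r at x, so r at z, i.e. z=y.

◇r → □r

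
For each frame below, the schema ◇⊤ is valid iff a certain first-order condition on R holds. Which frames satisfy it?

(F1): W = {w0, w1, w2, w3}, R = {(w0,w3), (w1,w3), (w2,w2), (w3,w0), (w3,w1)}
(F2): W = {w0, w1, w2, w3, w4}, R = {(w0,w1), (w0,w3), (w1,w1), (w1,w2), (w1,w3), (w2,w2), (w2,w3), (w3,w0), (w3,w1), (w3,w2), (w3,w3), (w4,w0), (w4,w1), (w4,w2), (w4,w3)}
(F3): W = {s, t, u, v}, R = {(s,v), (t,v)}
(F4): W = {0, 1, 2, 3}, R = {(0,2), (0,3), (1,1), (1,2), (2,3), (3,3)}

(F1), (F2), (F4)

Frame correspondent (Sahlqvist): ∀x ∃y Rxy — i.e. seriality.
(F1): holds.
(F2): holds.
(F3): fails — world u has no successor.
(F4): holds.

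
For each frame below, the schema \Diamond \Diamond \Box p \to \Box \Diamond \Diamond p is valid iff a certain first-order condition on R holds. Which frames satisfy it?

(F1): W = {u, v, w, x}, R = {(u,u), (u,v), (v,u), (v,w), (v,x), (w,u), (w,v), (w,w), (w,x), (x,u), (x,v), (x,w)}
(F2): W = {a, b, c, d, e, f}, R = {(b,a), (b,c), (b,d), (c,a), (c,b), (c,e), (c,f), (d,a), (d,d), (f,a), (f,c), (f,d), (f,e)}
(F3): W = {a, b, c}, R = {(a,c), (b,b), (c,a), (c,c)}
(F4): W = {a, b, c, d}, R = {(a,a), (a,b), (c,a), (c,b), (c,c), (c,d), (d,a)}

Frame correspondent (Sahlqvist): \forall x \forall y \forall z ((x R^2 y \wedge xRz) \to \exists w (yRw \wedge z R^2 w)) — i.e. a generalized confluence (Geach) condition.
(F1): ✓.
(F2): fails — bR²a, bRa but no w with aRw and aR²w.
(F3): ✓.
(F4): fails — aR²a, aRb but no w with aRw and bR²w.

(F1), (F3)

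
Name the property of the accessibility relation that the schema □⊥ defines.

This is the Ver axiom.
Its frame correspondent is emptiness of R — ∀x ∀y ¬Rxy.

emptiness of R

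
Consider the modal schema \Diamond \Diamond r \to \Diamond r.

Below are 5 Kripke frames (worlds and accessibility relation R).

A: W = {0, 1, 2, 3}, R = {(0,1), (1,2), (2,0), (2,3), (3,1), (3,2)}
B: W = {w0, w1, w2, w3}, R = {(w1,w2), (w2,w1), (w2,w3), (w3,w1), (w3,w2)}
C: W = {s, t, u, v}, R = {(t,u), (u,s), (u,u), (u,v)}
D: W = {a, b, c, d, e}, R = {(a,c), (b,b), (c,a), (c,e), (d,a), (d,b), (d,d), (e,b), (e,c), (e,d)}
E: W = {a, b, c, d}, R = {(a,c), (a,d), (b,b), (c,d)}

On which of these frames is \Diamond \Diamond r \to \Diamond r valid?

Frame correspondent (Sahlqvist): \forall x \forall y \forall z (Rxy \wedge Ryz \to Rxz) — i.e. transitivity.
A: fails — R32 and R23 but not R33.
B: fails — Rw1w2 and Rw2w1 but not Rw1w1.
C: fails — Rtu and Rus but not Rts.
D: fails — Rec and Rce but not Ree.
E: condition met.
Valid on: E.

E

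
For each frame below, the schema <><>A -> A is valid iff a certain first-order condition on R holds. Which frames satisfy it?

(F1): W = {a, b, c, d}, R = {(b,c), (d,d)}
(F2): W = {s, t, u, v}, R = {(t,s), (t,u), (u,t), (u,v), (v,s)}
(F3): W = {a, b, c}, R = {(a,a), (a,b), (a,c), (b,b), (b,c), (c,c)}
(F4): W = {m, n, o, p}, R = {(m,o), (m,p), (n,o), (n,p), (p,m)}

This is the axiom for a generalized confluence (Geach) condition; its first-order frame correspondent is forall x forall y (x R^2 y -> exists w (y = w & x = w)).
(F1): holds.
(F2): fails — tR²v but v ≠ t.
(F3): fails — aR²b but b ≠ a.
(F4): fails — nR²m but m ≠ n.
Valid on: (F1).

(F1)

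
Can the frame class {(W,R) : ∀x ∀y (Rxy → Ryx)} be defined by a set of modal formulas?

The condition is symmetry. A defining modal formula is p → □◇p.

Yes — defined by p → □◇p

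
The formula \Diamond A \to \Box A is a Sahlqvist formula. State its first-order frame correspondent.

partial functionality

This is the CD axiom.
It corresponds to partial functionality: \forall x \forall y \forall z (Rxy \wedge Rxz \to y = z).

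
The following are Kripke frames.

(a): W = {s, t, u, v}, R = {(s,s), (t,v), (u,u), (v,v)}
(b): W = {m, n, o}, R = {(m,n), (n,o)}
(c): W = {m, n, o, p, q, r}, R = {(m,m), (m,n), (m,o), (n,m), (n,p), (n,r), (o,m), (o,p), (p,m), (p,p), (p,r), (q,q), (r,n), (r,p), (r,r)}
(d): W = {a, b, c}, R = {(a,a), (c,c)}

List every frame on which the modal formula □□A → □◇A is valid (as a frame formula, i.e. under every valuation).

(a), (c), (d)

Frame correspondent (Sahlqvist): ∀x ∀z (xRz → ∃w (xR²w ∧ zRw)) — i.e. a generalized confluence (Geach) condition.
(a): condition met.
(b): fails — nRo but no w with nR²w and oRw.
(c): condition met.
(d): condition met.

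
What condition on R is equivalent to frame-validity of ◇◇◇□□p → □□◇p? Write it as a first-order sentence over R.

∀x ∀y ∀z ((xR³y ∧ xR²z) → ∃w (yR²w ∧ zRw))

This is a Sahlqvist (Geach-type) schema ◇^3□^2p → □^2◇^1p.
Minimal-valuation argument: fix x; take any y with xR^3y and any z with xR^2z. Set V(p) to the set of worlds R-reachable from y in exactly 2 steps. Then □^2p holds at y, so the antecedent holds at x; validity forces ◇^1p at z, giving a w with zR^1w and yR^2w.
First-order correspondent: ∀x ∀y ∀z ((xR³y ∧ xR²z) → ∃w (yR²w ∧ zRw)).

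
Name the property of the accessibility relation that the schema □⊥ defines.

emptiness of R: ∀x ∀y ¬Rxy

This is the Ver axiom.
Its frame correspondent is emptiness of R — ∀x ∀y ¬Rxy.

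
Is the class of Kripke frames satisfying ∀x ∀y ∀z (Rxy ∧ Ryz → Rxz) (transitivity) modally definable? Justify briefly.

Yes: it is transitivity, defined by the 4 schema □p → □□p.
Suppose □p→□□p is valid. Take Rxy, Ryz and set V(p)={w : Rxw}. Then □p at x, so □□p at x, so □p at y, so p at z, i.e. Rxz.

Definable; □p → □□p defines it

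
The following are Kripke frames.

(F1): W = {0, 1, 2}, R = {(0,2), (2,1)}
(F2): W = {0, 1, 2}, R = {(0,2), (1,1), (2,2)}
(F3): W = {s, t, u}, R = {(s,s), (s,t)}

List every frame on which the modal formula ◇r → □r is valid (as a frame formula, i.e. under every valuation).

(F1), (F2)

Frame correspondent (Sahlqvist): ∀x ∀y ∀z (Rxy ∧ Rxz → y = z) — i.e. partial functionality.
(F1): ✓.
(F2): ✓.
(F3): fails — s sees both s and t.
Valid on: (F1), (F2).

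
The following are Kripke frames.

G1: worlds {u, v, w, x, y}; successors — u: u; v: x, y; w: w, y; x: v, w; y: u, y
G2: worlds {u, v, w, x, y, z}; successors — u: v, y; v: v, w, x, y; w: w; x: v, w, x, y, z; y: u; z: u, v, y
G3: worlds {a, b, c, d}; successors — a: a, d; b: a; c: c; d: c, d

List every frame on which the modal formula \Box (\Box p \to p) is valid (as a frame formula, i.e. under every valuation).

Frame correspondent (Sahlqvist): \forall x \forall y (Rxy \to Ryy) — i.e. shift-reflexivity.
G1: fails — Rvx but not Rxx.
G2: fails — Rzy but not Ryy.
G3: satisfies the condition.
Valid on: G3.

G3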